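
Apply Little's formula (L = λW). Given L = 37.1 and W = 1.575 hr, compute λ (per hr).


λ = L/W = 37.1/1.575 = 23.5556 /hr

Final: 23.5556 /hr


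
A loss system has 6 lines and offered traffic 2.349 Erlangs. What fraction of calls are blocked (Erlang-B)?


B(c,a) = (a^c/c!) / Σ_{k=0}^{c} a^k/k!
a^6/6! = 0.233327
Σ terms (k=0..6): 1.00000 + 2.34900 + 2.75890 + 2.16022 + 1.26859 + 0.59598 + 0.23333 = 10.366019
B = 0.233327/10.366019 = 0.022509

Final: 0.022509


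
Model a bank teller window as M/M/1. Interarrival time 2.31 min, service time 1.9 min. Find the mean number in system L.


λ = 60/2.31 = 25.9740 /hr
μ = 60/1.9 = 31.5789 /hr
ρ = λ/μ = 25.9740/31.5789 = 0.8225
L = ρ/(1−ρ) = 0.8225/0.1775 = 4.6341

Final: 4.6341


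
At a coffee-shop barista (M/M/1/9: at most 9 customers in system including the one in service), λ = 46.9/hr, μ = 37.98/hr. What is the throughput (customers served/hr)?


ρ = 1.2349; P_K = (1−ρ)ρ^9/(1−ρ^10) = 0.216444
λ_eff = λ(1 − P_K) = 46.9·(1 − 0.216444) = 46.9·0.783556 = 36.7488 /hr

Final: 36.7488 /hr


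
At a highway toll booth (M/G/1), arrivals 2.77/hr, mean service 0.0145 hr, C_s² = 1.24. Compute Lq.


ρ = λ·E[S] = 2.77·0.0145 = 0.04016
Lq = ρ²(1+C_s²)/(2(1−ρ)) = 0.001613·(1+1.24)/(2·0.9598)
= 0.001613·2.2400/1.9197 = 0.001882

Final: 0.001882


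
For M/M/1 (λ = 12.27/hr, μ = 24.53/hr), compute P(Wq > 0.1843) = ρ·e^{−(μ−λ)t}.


ρ = 12.27/24.53 = 0.5002
P(Wq > t) = ρ·e^{−(μ−λ)t} = 0.5002·e^{−2.2595}
= 0.5002·0.104401 = 0.052222

Final: 0.052222


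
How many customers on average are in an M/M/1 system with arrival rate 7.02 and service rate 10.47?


ρ = λ/μ = 7.02/10.47 = 0.6705
L = ρ/(1−ρ) = 0.6705/(1 − 0.6705) = 0.6705/0.3295 = 2.0348

Final: 2.0348


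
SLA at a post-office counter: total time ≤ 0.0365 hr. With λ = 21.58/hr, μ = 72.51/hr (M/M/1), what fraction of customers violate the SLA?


W ~ Exponential(μ−λ) for M/M/1.
μ − λ = 72.51 − 21.58 = 50.9300
P(W > t) = e^{−(μ−λ)t} = e^{−1.8589} = 0.155837

Final: 0.155837


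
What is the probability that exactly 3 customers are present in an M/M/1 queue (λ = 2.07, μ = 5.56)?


ρ = 2.07/5.56 = 0.3723
P_n = (1−ρ)·ρ^n = (1 − 0.3723)·0.3723^3 = 0.6277·0.051604 = 0.032392

Final: 0.032392


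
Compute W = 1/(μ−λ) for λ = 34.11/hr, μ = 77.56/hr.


W = 1/(μ−λ) = 1/(77.56 − 34.11) = 1/43.45 = 0.02301 hr

Final: 0.02301 hr


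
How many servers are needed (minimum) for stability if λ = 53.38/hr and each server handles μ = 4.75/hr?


Stability requires cμ > λ ⇔ c > λ/μ.
λ/μ = 53.38/4.75 = 11.2379
Minimum integer c = ⌊11.2379⌋ + 1 = 12
Check: 12·4.75 = 57.00 > 53.38, while 11·4.75 = 52.25 ≤ 53.38

Final: 12 servers


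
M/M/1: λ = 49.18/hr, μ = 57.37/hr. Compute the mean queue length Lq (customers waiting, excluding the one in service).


ρ = 49.18/57.37 = 0.8572
Lq = ρ²/(1−ρ) = 0.7349/0.1428 = 5.1476

Final: 5.1476


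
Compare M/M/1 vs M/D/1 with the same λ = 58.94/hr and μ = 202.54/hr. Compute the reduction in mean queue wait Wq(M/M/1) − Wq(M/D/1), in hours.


ρ = 58.94/202.54 = 0.2910
Wq(M/M/1) = ρ/(μ−λ) = 0.2910/143.60 = 0.002026 hr
Wq(M/D/1) = ρ/(2(μ−λ)) = 0.001013 hr
Savings = 0.002026 − 0.001013 = 0.001013 hr

Final: 0.001013 hr


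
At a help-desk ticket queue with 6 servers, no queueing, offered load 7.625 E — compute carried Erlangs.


B(6,7.625) = 0.368778 (Erlang-B)
Carried load = a(1 − B) = 7.625·(1 − 0.368778) = 7.625·0.631222 = 4.8131 E

Final: 4.8131 Erlangs


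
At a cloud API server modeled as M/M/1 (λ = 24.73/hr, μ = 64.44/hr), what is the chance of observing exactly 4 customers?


ρ = 24.73/64.44 = 0.3838
P_n = (1−ρ)·ρ^n = (1 − 0.3838)·0.3838^4 = 0.6162·0.021691 = 0.013367

Final: 0.013367


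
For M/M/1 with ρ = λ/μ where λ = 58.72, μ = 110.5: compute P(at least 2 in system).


ρ = 58.72/110.5 = 0.5314
P(N ≥ n) = ρ^n = 0.5314^2 = 0.282389

Final: 0.282389


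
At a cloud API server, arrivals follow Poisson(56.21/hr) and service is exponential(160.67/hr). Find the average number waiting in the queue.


ρ = 56.21/160.67 = 0.3498
Lq = ρ²/(1−ρ) = 0.1224/0.6502 = 0.1883

Final: 0.1883


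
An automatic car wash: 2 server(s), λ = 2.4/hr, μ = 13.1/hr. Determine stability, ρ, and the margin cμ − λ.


Total capacity cμ = 2·13.1 = 26.20/hr
ρ = λ/(cμ) = 2.4/26.20 = 0.09160
Stable ⇔ ρ < 1: YES
Spare capacity = cμ − λ = 26.20 − 2.4 = 23.80/hr

Final: ρ = 0.09160; stable; margin = 23.80/hr


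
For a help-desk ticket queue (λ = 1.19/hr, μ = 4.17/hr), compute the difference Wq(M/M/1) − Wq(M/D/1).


ρ = 1.19/4.17 = 0.2854
Wq(M/M/1) = ρ/(μ−λ) = 0.2854/2.98 = 0.09576 hr
Wq(M/D/1) = ρ/(2(μ−λ)) = 0.04788 hr
Savings = 0.09576 − 0.04788 = 0.04788 hr

Final: 0.04788 hr


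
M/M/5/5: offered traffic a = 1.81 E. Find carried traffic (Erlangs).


B(5,1.81) = 0.026778 (Erlang-B)
Carried load = a(1 − B) = 1.81·(1 − 0.026778) = 1.81·0.973222 = 1.7615 E

Final: 1.7615 Erlangs


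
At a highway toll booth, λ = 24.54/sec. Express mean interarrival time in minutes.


Mean interarrival time = 1/λ = 1/24.54 second = 0.04075 second
In minutes: 0.04075 × 0.0166667 = 0.0006792 min

Final: 0.0006792 min


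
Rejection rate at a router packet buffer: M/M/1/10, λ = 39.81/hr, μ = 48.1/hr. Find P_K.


ρ = λ/μ = 39.81/48.1 = 0.8277
P_K = (1−ρ)ρ^K/(1−ρ^(K+1)) = (0.1723·0.150824)/(1 − 0.124830)
= 0.025994/0.875170 = 0.029702

Final: 0.029702


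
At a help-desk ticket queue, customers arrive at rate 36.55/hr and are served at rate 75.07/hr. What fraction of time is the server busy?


ρ = λ/μ = 36.55/75.07 = 0.4869

Final: 0.4869


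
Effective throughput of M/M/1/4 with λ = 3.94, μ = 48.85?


ρ = 0.08066; P_K = (1−ρ)ρ^4/(1−ρ^5) = 0.00003891
λ_eff = λ(1 − P_K) = 3.94·(1 − 0.00003891) = 3.94·0.999961 = 3.9398 /hr

Final: 3.9398 /hr


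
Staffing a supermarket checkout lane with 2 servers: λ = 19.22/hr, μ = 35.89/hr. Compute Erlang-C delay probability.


a = λ/μ = 0.5355; ρ = a/2 = 0.2678
P₀ = 0.577582 (from M/M/c formula)
C(c,a) = [a^c/(c!(1−ρ))]·P₀ = [0.28679/(2·0.7322)]·0.577582
= 0.19583·0.577582 = 0.113108

Final: 0.113108


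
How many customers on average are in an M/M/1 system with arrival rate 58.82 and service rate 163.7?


ρ = λ/μ = 58.82/163.7 = 0.3593
L = ρ/(1−ρ) = 0.3593/(1 − 0.3593) = 0.3593/0.6407 = 0.5608

Final: 0.5608


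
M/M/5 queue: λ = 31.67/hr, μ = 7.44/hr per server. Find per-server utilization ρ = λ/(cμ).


ρ = λ/(cμ) = 31.67/(5·7.44) = 31.67/37.20 = 0.8513

Final: 0.8513


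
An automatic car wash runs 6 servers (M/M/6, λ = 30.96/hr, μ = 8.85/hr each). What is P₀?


a = λ/μ = 30.96/8.85 = 3.4983; ρ = a/c = 0.5831
Σ_{k=0}^{5} a^k/k! (terms k=0..5) = 1.00000 + 3.49831 + 6.11907 + 7.13546 + 6.24050 + 4.36624 = 28.35957
Tail: a^6/(6!(1−ρ)) = 1832.93088/(720·0.4169) = 6.10563
P₀ = 1/(28.35957 + 6.10563) = 1/34.46520 = 0.029015

Final: 0.029015


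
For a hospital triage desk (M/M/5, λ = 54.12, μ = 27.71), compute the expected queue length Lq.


a = λ/μ = 1.9531; ρ = a/5 = 0.3906
P₀ = 0.140906
Lq = P₀·a^c·ρ / (c!·(1−ρ)²) = 0.140906·28.41884·0.3906/(120·0.37135)
= 0.03510

Final: 0.03510


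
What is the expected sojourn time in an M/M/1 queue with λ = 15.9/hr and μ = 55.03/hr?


W = 1/(μ−λ) = 1/(55.03 − 15.9) = 1/39.13 = 0.02556 hr

Final: 0.02556 hr


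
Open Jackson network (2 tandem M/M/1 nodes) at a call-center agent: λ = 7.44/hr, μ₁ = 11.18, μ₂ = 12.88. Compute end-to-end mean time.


Each node sees arrival rate λ = 7.44/hr (tandem ⇒ throughput preserved).
W₁ = 1/(μ₁−λ) = 1/(11.18−7.44) = 0.26738 hr
W₂ = 1/(μ₂−λ) = 1/(12.88−7.44) = 0.18382 hr
W_total = W₁ + W₂ = 0.26738 + 0.18382 = 0.45120 hr

Final: 0.45120 hr


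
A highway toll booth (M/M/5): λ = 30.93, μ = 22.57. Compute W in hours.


a = 1.3704; ρ = 0.2741; P₀ = 0.253757
Lq = P₀·a^c·ρ/(c!(1−ρ)²) = 0.005316
Wq = Lq/λ = 0.005316/30.93 = 0.0001719 hr
W = Wq + 1/μ = 0.0001719 + 0.04431 = 0.04448 hr

Final: 0.04448 hr


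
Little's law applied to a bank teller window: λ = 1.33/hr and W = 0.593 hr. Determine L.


L = λW = 1.33·0.593 = 0.7887

Final: 0.7887


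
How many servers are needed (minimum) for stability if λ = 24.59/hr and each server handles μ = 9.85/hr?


Stability requires cμ > λ ⇔ c > λ/μ.
λ/μ = 24.59/9.85 = 2.4964
Minimum integer c = ⌊2.4964⌋ + 1 = 3
Check: 3·9.85 = 29.55 > 24.59, while 2·9.85 = 19.70 ≤ 24.59

Final: 3 servers


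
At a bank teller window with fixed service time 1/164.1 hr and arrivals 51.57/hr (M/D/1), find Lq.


ρ = 51.57/164.1 = 0.3143
M/D/1: Lq = ρ²/(2(1−ρ)) = 0.09876/(2·0.6857) = 0.07201

Final: 0.07201


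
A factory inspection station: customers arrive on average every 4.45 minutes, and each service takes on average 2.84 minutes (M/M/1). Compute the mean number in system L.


λ = 60/4.45 = 13.4831 /hr
μ = 60/2.84 = 21.1268 /hr
ρ = λ/μ = 13.4831/21.1268 = 0.6382
L = ρ/(1−ρ) = 0.6382/0.3618 = 1.7640

Final: 1.7640


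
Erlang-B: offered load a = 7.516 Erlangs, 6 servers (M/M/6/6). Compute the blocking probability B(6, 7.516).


B(c,a) = (a^c/c!) / Σ_{k=0}^{c} a^k/k!
a^6/6! = 250.373368
Σ terms (k=0..6): 1.00000 + 7.51600 + 28.24513 + 70.76346 + 132.96454 + 199.87230 + 250.37337 = 690.734800
B = 250.373368/690.734800 = 0.362474

Final: 0.362474


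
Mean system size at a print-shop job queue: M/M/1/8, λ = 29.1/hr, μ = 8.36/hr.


ρ = 29.1/8.36 = 3.4809
L = ρ[1 − (K+1)ρ^K + Kρ^(K+1)] / [(1−ρ)(1−ρ^(K+1))]
Numerator: 3.4809·(1 − 9·21552.303411 + 8·75020.577663) = 1413908.052225
Denominator: (-2.4809)·(-75019.577663) = 186113.162767
L = 1413908.052225/186113.162767 = 7.5970

Final: 7.5970


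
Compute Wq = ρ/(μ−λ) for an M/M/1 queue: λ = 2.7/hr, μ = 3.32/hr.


ρ = 2.7/3.32 = 0.8133
Wq = ρ/(μ−λ) = 0.8133/(3.32 − 2.7) = 0.8133/0.6200 = 1.3117 hr

Final: 1.3117 hr


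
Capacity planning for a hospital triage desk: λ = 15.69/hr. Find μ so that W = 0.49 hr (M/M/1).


W = 1/(μ−λ) ⇒ μ − λ = 1/W = 1/0.49 = 2.0408
μ = λ + 1/W = 15.69 + 2.0408 = 17.7308 per hr

Final: 17.7308 /hr


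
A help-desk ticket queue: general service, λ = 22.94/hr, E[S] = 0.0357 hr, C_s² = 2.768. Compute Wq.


ρ = λ·E[S] = 22.94·0.0357 = 0.8190
E[S²] = E[S]²(1+C_s²) = 0.0357²·(1+2.768) = 0.004802
Wq = λ·E[S²]/(2(1−ρ)) = 22.94·0.004802/(2·0.1810) = 0.30425 hr

Final: 0.30425 hr


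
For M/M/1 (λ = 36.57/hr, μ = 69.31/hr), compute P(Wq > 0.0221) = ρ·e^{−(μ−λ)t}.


ρ = 36.57/69.31 = 0.5276
P(Wq > t) = ρ·e^{−(μ−λ)t} = 0.5276·e^{−0.7236}
= 0.5276·0.485025 = 0.255914

Final: 0.255914


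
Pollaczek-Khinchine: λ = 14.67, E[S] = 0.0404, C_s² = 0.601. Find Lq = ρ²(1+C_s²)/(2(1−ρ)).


ρ = λ·E[S] = 14.67·0.0404 = 0.5927
Lq = ρ²(1+C_s²)/(2(1−ρ)) = 0.3513·(1+0.601)/(2·0.4073)
= 0.3513·1.6010/0.8147 = 0.69030

Final: 0.69030


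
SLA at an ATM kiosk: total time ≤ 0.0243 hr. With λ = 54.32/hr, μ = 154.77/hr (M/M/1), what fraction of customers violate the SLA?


W ~ Exponential(μ−λ) for M/M/1.
μ − λ = 154.77 − 54.32 = 100.4500
P(W > t) = e^{−(μ−λ)t} = e^{−2.4409} = 0.087079

Final: 0.087079


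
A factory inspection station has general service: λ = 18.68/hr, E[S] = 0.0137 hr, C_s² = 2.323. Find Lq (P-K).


ρ = λ·E[S] = 18.68·0.0137 = 0.2559
Lq = ρ²(1+C_s²)/(2(1−ρ)) = 0.06549·(1+2.323)/(2·0.7441)
= 0.06549·3.3230/1.4882 = 0.14624

Final: 0.14624


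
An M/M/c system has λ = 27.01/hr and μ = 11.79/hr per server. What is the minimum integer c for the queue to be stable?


Stability requires cμ > λ ⇔ c > λ/μ.
λ/μ = 27.01/11.79 = 2.2909
Minimum integer c = ⌊2.2909⌋ + 1 = 3
Check: 3·11.79 = 35.37 > 27.01, while 2·11.79 = 23.58 ≤ 27.01

Final: 3 servers


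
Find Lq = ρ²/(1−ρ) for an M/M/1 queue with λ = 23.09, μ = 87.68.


ρ = 23.09/87.68 = 0.2633
Lq = ρ²/(1−ρ) = 0.06935/0.7367 = 0.09414

Final: 0.09414


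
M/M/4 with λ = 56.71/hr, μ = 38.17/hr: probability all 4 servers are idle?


a = λ/μ = 56.71/38.17 = 1.4857; ρ = a/c = 0.3714
Σ_{k=0}^{3} a^k/k! (terms k=0..3) = 1.00000 + 1.48572 + 1.10368 + 0.54659 = 4.13600
Tail: a^4/(4!(1−ρ)) = 4.87248/(24·0.6286) = 0.32299
P₀ = 1/(4.13600 + 0.32299) = 1/4.45898 = 0.224266

Final: 0.224266


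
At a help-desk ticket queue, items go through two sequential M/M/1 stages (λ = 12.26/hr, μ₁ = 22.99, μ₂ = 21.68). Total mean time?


Each node sees arrival rate λ = 12.26/hr (tandem ⇒ throughput preserved).
W₁ = 1/(μ₁−λ) = 1/(22.99−12.26) = 0.09320 hr
W₂ = 1/(μ₂−λ) = 1/(21.68−12.26) = 0.10616 hr
W_total = W₁ + W₂ = 0.09320 + 0.10616 = 0.19935 hr

Final: 0.19935 hr


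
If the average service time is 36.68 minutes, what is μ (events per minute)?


μ = 1/(service time) in consistent units.
1 minute = 1 min, so μ = 1/36.68 = 0.02726 per minute

Final: 0.02726 /min


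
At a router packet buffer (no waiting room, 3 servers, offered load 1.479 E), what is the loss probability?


B(c,a) = (a^c/c!) / Σ_{k=0}^{c} a^k/k!
a^3/3! = 0.539204
Σ terms (k=0..3): 1.00000 + 1.47900 + 1.09372 + 0.53920 = 4.111925
B = 0.539204/4.111925 = 0.131132

Final: 0.131132


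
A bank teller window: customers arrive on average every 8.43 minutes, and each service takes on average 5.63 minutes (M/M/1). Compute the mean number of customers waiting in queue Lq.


λ = 60/8.43 = 7.1174 /hr
μ = 60/5.63 = 10.6572 /hr
ρ = λ/μ = 7.1174/10.6572 = 0.6679
Lq = ρ²/(1−ρ) = 0.4460/0.3321 = 1.3429

Final: 1.3429


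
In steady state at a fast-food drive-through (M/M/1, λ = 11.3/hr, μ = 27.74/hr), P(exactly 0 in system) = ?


ρ = 11.3/27.74 = 0.4074
P_n = (1−ρ)·ρ^n = (1 − 0.4074)·0.4074^0 = 0.5926·1.000000 = 0.592646

Final: 0.592646


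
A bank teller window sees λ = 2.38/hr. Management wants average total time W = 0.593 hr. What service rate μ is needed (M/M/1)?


W = 1/(μ−λ) ⇒ μ − λ = 1/W = 1/0.593 = 1.6863
μ = λ + 1/W = 2.38 + 1.6863 = 4.0663 per hr

Final: 4.0663 /hr


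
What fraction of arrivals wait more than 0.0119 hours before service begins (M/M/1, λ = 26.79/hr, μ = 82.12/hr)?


ρ = 26.79/82.12 = 0.3262
P(Wq > t) = ρ·e^{−(μ−λ)t} = 0.3262·e^{−0.6584}
= 0.3262·0.517665 = 0.168878

Final: 0.168878


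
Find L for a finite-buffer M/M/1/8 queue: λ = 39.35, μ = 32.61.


ρ = 39.35/32.61 = 1.2067
L = ρ[1 − (K+1)ρ^K + Kρ^(K+1)] / [(1−ρ)(1−ρ^(K+1))]
Numerator: 1.2067·(1 − 9·4.495226 + 8·5.424322) = 4.751374
Denominator: (-0.2067)·(-4.424322) = 0.914441
L = 4.751374/0.914441 = 5.1959

Final: 5.1959


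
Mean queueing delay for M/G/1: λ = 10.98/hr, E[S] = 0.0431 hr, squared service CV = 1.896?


ρ = λ·E[S] = 10.98·0.0431 = 0.4732
E[S²] = E[S]²(1+C_s²) = 0.0431²·(1+1.896) = 0.005380
Wq = λ·E[S²]/(2(1−ρ)) = 10.98·0.005380/(2·0.5268) = 0.05607 hr

Final: 0.05607 hr


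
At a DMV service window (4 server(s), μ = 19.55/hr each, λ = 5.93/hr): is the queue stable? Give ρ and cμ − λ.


Total capacity cμ = 4·19.55 = 78.20/hr
ρ = λ/(cμ) = 5.93/78.20 = 0.07583
Stable ⇔ ρ < 1: YES
Spare capacity = cμ − λ = 78.20 − 5.93 = 72.27/hr

Final: ρ = 0.07583; stable; margin = 72.27/hr


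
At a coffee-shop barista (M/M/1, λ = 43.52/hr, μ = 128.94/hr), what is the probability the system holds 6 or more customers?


ρ = 43.52/128.94 = 0.3375
P(N ≥ n) = ρ^n = 0.3375^6 = 0.001478

Final: 0.001478


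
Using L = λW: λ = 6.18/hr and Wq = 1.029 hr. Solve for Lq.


Lq = λWq = 6.18·1.029 = 6.3592

Final: 6.3592


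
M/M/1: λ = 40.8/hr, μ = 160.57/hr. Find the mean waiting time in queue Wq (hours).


ρ = 40.8/160.57 = 0.2541
Wq = ρ/(μ−λ) = 0.2541/(160.57 − 40.8) = 0.2541/119.77 = 0.002122 hr

Final: 0.002122 hr


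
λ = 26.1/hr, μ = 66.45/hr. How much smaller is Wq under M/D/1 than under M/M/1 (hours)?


ρ = 26.1/66.45 = 0.3928
Wq(M/M/1) = ρ/(μ−λ) = 0.3928/40.35 = 0.009734 hr
Wq(M/D/1) = ρ/(2(μ−λ)) = 0.004867 hr
Savings = 0.009734 − 0.004867 = 0.004867 hr

Final: 0.004867 hr


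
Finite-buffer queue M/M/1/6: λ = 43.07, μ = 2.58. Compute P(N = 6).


ρ = λ/μ = 43.07/2.58 = 16.6938
P_K = (1−ρ)ρ^K/(1−ρ^(K+1)) = (-15.6938·21643674.542705)/(1 − 361315140.524930)
= -339671465.982225/-361315139.524930 = 0.940098

Final: 0.940098


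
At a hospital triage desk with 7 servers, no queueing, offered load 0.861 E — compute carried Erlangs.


B(7,0.861) = 0.00002942 (Erlang-B)
Carried load = a(1 − B) = 0.861·(1 − 0.00002942) = 0.861·0.999971 = 0.8610 E

Final: 0.8610 Erlangs


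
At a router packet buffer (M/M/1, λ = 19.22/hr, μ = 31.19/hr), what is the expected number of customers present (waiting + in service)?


ρ = λ/μ = 19.22/31.19 = 0.6162
L = ρ/(1−ρ) = 0.6162/(1 − 0.6162) = 0.6162/0.3838 = 1.6057

Final: 1.6057


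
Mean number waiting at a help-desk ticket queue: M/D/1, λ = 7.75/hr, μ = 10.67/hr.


ρ = 7.75/10.67 = 0.7263
M/D/1: Lq = ρ²/(2(1−ρ)) = 0.5276/(2·0.2737) = 0.96389

Final: 0.96389


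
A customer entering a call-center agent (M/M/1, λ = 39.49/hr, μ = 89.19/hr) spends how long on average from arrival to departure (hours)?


W = 1/(μ−λ) = 1/(89.19 − 39.49) = 1/49.70 = 0.02012 hr

Final: 0.02012 hr


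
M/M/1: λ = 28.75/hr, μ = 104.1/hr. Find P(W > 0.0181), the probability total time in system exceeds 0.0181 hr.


W ~ Exponential(μ−λ) for M/M/1.
μ − λ = 104.1 − 28.75 = 75.3500
P(W > t) = e^{−(μ−λ)t} = e^{−1.3638} = 0.255678

Final: 0.255678


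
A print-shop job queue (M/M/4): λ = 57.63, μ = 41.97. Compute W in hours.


a = 1.3731; ρ = 0.3433; P₀ = 0.251705
Lq = P₀·a^c·ρ/(c!(1−ρ)²) = 0.02968
Wq = Lq/λ = 0.02968/57.63 = 0.0005149 hr
W = Wq + 1/μ = 0.0005149 + 0.02383 = 0.02434 hr

Final: 0.02434 hr


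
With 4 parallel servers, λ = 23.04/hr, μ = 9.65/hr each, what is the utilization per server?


ρ = λ/(cμ) = 23.04/(4·9.65) = 23.04/38.60 = 0.5969

Final: 0.5969


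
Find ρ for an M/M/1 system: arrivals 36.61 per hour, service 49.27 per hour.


ρ = λ/μ = 36.61/49.27 = 0.7430

Final: 0.7430


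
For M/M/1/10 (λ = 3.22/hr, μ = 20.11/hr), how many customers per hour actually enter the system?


ρ = 0.1601; P_K = (1−ρ)ρ^10/(1−ρ^11) = 0.000000009304
λ_eff = λ(1 − P_K) = 3.22·(1 − 0.000000009304) = 3.22·1.000000 = 3.2200 /hr

Final: 3.2200 /hr


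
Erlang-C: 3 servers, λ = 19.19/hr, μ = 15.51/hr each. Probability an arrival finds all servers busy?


a = λ/μ = 1.2373; ρ = a/3 = 0.4124
P₀ = 0.282492 (from M/M/c formula)
C(c,a) = [a^c/(c!(1−ρ))]·P₀ = [1.89404/(6·0.5876)]·0.282492
= 0.53725·0.282492 = 0.151767

Final: 0.151767


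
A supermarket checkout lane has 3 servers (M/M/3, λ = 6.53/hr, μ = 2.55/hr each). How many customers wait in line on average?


a = λ/μ = 2.5608; ρ = a/3 = 0.8536
P₀ = 0.038526
Lq = P₀·a^c·ρ / (c!·(1−ρ)²) = 0.038526·16.79264·0.8536/(6·0.02143)
= 4.29403

Final: 4.29403


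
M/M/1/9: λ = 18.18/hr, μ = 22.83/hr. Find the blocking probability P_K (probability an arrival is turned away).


ρ = λ/μ = 18.18/22.83 = 0.7963
P_K = (1−ρ)ρ^K/(1−ρ^(K+1)) = (0.2037·0.128763)/(1 − 0.102537)
= 0.026226/0.897463 = 0.029223

Final: 0.029223


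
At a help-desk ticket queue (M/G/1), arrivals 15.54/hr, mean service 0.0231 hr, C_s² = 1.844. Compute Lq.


ρ = λ·E[S] = 15.54·0.0231 = 0.3590
Lq = ρ²(1+C_s²)/(2(1−ρ)) = 0.1289·(1+1.844)/(2·0.6410)
= 0.1289·2.8440/1.2821 = 0.28586

Final: 0.28586


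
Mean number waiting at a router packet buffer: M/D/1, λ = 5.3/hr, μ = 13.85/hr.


ρ = 5.3/13.85 = 0.3827
M/D/1: Lq = ρ²/(2(1−ρ)) = 0.1464/(2·0.6173) = 0.11861

Final: 0.11861


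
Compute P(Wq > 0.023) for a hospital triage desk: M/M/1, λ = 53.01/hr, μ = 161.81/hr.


ρ = 53.01/161.81 = 0.3276
P(Wq > t) = ρ·e^{−(μ−λ)t} = 0.3276·e^{−2.5024}
= 0.3276·0.081888 = 0.026827

Final: 0.026827


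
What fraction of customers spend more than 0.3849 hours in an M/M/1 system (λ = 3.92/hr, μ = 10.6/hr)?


W ~ Exponential(μ−λ) for M/M/1.
μ − λ = 10.6 − 3.92 = 6.6800
P(W > t) = e^{−(μ−λ)t} = e^{−2.5711} = 0.076449

Final: 0.076449


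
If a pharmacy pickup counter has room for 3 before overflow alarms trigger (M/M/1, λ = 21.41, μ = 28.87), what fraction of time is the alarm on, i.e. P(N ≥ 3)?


ρ = 21.41/28.87 = 0.7416
P(N ≥ n) = ρ^n = 0.7416^3 = 0.407859

Final: 0.407859


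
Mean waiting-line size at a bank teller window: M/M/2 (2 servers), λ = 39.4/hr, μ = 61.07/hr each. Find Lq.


a = λ/μ = 0.6452; ρ = a/2 = 0.3226
P₀ = 0.512195
Lq = P₀·a^c·ρ / (c!·(1−ρ)²) = 0.512195·0.41623·0.3226/(2·0.45890)
= 0.07493

Final: 0.07493


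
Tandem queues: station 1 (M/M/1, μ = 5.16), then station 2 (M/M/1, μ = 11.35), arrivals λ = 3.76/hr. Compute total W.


Each node sees arrival rate λ = 3.76/hr (tandem ⇒ throughput preserved).
W₁ = 1/(μ₁−λ) = 1/(5.16−3.76) = 0.71429 hr
W₂ = 1/(μ₂−λ) = 1/(11.35−3.76) = 0.13175 hr
W_total = W₁ + W₂ = 0.71429 + 0.13175 = 0.84604 hr

Final: 0.84604 hr


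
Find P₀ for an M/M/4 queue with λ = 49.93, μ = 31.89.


a = λ/μ = 49.93/31.89 = 1.5657; ρ = a/c = 0.3914
Σ_{k=0}^{3} a^k/k! (terms k=0..3) = 1.00000 + 1.56569 + 1.22570 + 0.63969 = 4.43108
Tail: a^4/(4!(1−ρ)) = 6.00936/(24·0.6086) = 0.41144
P₀ = 1/(4.43108 + 0.41144) = 1/4.84252 = 0.206504

Final: 0.206504


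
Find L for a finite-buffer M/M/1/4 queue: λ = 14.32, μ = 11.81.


ρ = 14.32/11.81 = 1.2125
L = ρ[1 − (K+1)ρ^K + Kρ^(K+1)] / [(1−ρ)(1−ρ^(K+1))]
Numerator: 1.2125·(1 − 5·2.161586 + 4·2.620991) = 0.819716
Denominator: (-0.2125)·(-1.620991) = 0.344512
L = 0.819716/0.344512 = 2.3794

Final: 2.3794


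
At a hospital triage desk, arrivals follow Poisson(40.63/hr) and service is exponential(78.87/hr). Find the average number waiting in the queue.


ρ = 40.63/78.87 = 0.5152
Lq = ρ²/(1−ρ) = 0.2654/0.4848 = 0.5473

Final: 0.5473


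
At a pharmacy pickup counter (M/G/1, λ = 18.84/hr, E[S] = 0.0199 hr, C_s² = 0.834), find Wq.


ρ = λ·E[S] = 18.84·0.0199 = 0.3749
E[S²] = E[S]²(1+C_s²) = 0.0199²·(1+0.834) = 0.0007263
Wq = λ·E[S²]/(2(1−ρ)) = 18.84·0.0007263/(2·0.6251) = 0.01095 hr

Final: 0.01095 hr


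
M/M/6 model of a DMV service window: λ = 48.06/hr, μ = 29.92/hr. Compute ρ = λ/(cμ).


ρ = λ/(cμ) = 48.06/(6·29.92) = 48.06/179.52 = 0.2677

Final: 0.2677


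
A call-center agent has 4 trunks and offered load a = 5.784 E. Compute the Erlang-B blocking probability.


B(c,a) = (a^c/c!) / Σ_{k=0}^{c} a^k/k!
a^4/4! = 46.633917
Σ terms (k=0..4): 1.00000 + 5.78400 + 16.72733 + 32.25029 + 46.63392 = 102.395533
B = 46.633917/102.395533 = 0.455429

Final: 0.455429


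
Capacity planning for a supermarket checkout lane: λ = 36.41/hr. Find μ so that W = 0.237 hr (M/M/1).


W = 1/(μ−λ) ⇒ μ − λ = 1/W = 1/0.237 = 4.2194
μ = λ + 1/W = 36.41 + 4.2194 = 40.6294 per hr

Final: 40.6294 /hr


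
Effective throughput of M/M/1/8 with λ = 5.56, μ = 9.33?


ρ = 0.5959; P_K = (1−ρ)ρ^8/(1−ρ^9) = 0.006488
λ_eff = λ(1 − P_K) = 5.56·(1 − 0.006488) = 5.56·0.993512 = 5.5239 /hr

Final: 5.5239 /hr


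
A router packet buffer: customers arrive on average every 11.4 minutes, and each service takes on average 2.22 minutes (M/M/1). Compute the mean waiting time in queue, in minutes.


λ = 60/11.4 = 5.2632 /hr
μ = 60/2.22 = 27.0270 /hr
ρ = λ/μ = 5.2632/27.0270 = 0.1947
Wq = ρ/(μ−λ) = 0.1947/(27.0270−5.2632) = 0.008948 hr
In minutes: 0.008948·60 = 0.5369 min

Final: 0.5369 min


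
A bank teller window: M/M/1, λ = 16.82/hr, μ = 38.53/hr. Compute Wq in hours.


ρ = 16.82/38.53 = 0.4365
Wq = ρ/(μ−λ) = 0.4365/(38.53 − 16.82) = 0.4365/21.71 = 0.02011 hr

Final: 0.02011 hr


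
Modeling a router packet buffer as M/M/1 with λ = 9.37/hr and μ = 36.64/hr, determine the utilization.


ρ = λ/μ = 9.37/36.64 = 0.2557

Final: 0.2557


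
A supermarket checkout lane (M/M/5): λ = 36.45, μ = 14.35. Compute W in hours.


a = 2.5401; ρ = 0.5080; P₀ = 0.076788
Lq = P₀·a^c·ρ/(c!(1−ρ)²) = 0.14201
Wq = Lq/λ = 0.14201/36.45 = 0.003896 hr
W = Wq + 1/μ = 0.003896 + 0.06969 = 0.07358 hr

Final: 0.07358 hr


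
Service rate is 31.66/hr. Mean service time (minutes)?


Mean service time = 1/μ = 1/31.66 hour = 0.03159 hour
In minutes: 0.03159 × 60 = 1.8951 min

Final: 1.8951 min


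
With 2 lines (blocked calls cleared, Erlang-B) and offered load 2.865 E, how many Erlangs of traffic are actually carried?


B(2,2.865) = 0.515002 (Erlang-B)
Carried load = a(1 − B) = 2.865·(1 − 0.515002) = 2.865·0.484998 = 1.3895 E

Final: 1.3895 Erlangs


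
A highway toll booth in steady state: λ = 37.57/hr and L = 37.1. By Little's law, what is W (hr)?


W = L/λ = 37.1/37.57 = 0.9875 hr

Final: 0.9875 hr


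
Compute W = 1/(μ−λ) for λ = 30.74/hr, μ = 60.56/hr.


W = 1/(μ−λ) = 1/(60.56 − 30.74) = 1/29.82 = 0.03353 hr

Final: 0.03353 hr


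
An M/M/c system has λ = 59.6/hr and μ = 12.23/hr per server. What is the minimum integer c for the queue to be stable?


Stability requires cμ > λ ⇔ c > λ/μ.
λ/μ = 59.6/12.23 = 4.8733
Minimum integer c = ⌊4.8733⌋ + 1 = 5
Check: 5·12.23 = 61.15 > 59.6, while 4·12.23 = 48.92 ≤ 59.6

Final: 5 servers


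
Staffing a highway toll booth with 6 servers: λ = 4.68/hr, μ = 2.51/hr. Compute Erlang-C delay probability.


a = λ/μ = 1.8645; ρ = a/6 = 0.3108
P₀ = 0.154818 (from M/M/c formula)
C(c,a) = [a^c/(c!(1−ρ))]·P₀ = [42.01775/(720·0.6892)]·0.154818
= 0.08467·0.154818 = 0.013108

Final: 0.013108


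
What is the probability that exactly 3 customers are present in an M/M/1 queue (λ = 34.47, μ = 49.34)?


ρ = 34.47/49.34 = 0.6986
P_n = (1−ρ)·ρ^n = (1 − 0.6986)·0.6986^3 = 0.3014·0.340978 = 0.102763

Final: 0.102763


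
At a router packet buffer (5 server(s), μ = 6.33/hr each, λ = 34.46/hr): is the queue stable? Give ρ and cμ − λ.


Total capacity cμ = 5·6.33 = 31.65/hr
ρ = λ/(cμ) = 34.46/31.65 = 1.0888
Stable ⇔ ρ < 1: NO
Spare capacity = cμ − λ = 31.65 − 34.46 = -2.81/hr

Final: ρ = 1.0888; unstable; margin = -2.81/hr


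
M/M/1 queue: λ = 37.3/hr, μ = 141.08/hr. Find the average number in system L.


ρ = λ/μ = 37.3/141.08 = 0.2644
L = ρ/(1−ρ) = 0.2644/(1 − 0.2644) = 0.2644/0.7356 = 0.3594

Final: 0.3594


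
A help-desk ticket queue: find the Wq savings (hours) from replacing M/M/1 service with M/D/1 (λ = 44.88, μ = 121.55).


ρ = 44.88/121.55 = 0.3692
Wq(M/M/1) = ρ/(μ−λ) = 0.3692/76.67 = 0.004816 hr
Wq(M/D/1) = ρ/(2(μ−λ)) = 0.002408 hr
Savings = 0.004816 − 0.002408 = 0.002408 hr

Final: 0.002408 hr


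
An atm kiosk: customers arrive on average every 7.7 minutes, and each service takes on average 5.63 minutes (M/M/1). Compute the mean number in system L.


λ = 60/7.7 = 7.7922 /hr
μ = 60/5.63 = 10.6572 /hr
ρ = λ/μ = 7.7922/10.6572 = 0.7312
L = ρ/(1−ρ) = 0.7312/0.2688 = 2.7198

Final: 2.7198


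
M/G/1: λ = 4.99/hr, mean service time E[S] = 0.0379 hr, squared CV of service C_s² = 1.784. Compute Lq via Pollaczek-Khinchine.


ρ = λ·E[S] = 4.99·0.0379 = 0.1891
Lq = ρ²(1+C_s²)/(2(1−ρ)) = 0.03577·(1+1.784)/(2·0.8109)
= 0.03577·2.7840/1.6218 = 0.06140

Final: 0.06140


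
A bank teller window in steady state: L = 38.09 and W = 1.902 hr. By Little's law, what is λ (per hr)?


λ = L/W = 38.09/1.902 = 20.0263 /hr

Final: 20.0263 /hr


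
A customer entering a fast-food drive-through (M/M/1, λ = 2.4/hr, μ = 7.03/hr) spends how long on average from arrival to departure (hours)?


W = 1/(μ−λ) = 1/(7.03 − 2.4) = 1/4.63 = 0.2160 hr

Final: 0.2160 hr


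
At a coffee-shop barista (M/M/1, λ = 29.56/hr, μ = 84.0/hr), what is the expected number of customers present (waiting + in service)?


ρ = λ/μ = 29.56/84.0 = 0.3519
L = ρ/(1−ρ) = 0.3519/(1 − 0.3519) = 0.3519/0.6481 = 0.5430

Final: 0.5430


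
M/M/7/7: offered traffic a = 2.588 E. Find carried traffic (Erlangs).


B(7,2.588) = 0.011658 (Erlang-B)
Carried load = a(1 − B) = 2.588·(1 − 0.011658) = 2.588·0.988342 = 2.5578 E

Final: 2.5578 Erlangs


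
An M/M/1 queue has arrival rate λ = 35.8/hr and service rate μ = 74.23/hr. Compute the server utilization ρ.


ρ = λ/μ = 35.8/74.23 = 0.4823

Final: 0.4823


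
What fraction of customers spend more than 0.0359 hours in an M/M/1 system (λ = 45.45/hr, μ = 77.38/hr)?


W ~ Exponential(μ−λ) for M/M/1.
μ − λ = 77.38 − 45.45 = 31.9300
P(W > t) = e^{−(μ−λ)t} = e^{−1.1463} = 0.317815

Final: 0.317815


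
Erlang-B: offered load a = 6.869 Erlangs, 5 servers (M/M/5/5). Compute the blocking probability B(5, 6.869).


B(c,a) = (a^c/c!) / Σ_{k=0}^{c} a^k/k!
a^5/5! = 127.434299
Σ terms (k=0..5): 1.00000 + 6.86900 + 23.59158 + 54.01686 + 92.76045 + 127.43430 = 305.672181
B = 127.434299/305.672181 = 0.416899

Final: 0.416899


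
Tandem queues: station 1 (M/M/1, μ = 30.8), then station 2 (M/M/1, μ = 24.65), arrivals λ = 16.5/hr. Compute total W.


Each node sees arrival rate λ = 16.5/hr (tandem ⇒ throughput preserved).
W₁ = 1/(μ₁−λ) = 1/(30.8−16.5) = 0.06993 hr
W₂ = 1/(μ₂−λ) = 1/(24.65−16.5) = 0.12270 hr
W_total = W₁ + W₂ = 0.06993 + 0.12270 = 0.19263 hr

Final: 0.19263 hr


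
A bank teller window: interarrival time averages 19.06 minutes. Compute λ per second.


λ = 1/(interarrival time) in consistent units.
1 second = 0.0166667 min, so λ = 0.0166667/19.06 = 0.0008744 per second

Final: 0.0008744 /sec


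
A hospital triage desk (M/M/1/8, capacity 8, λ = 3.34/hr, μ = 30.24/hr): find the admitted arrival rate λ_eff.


ρ = 0.1104; P_K = (1−ρ)ρ^8/(1−ρ^9) = 0.00000001970
λ_eff = λ(1 − P_K) = 3.34·(1 − 0.00000001970) = 3.34·1.000000 = 3.3400 /hr

Final: 3.3400 /hr


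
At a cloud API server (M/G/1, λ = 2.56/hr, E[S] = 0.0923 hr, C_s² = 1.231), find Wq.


ρ = λ·E[S] = 2.56·0.0923 = 0.2363
E[S²] = E[S]²(1+C_s²) = 0.0923²·(1+1.231) = 0.019007
Wq = λ·E[S²]/(2(1−ρ)) = 2.56·0.019007/(2·0.7637) = 0.03186 hr

Final: 0.03186 hr


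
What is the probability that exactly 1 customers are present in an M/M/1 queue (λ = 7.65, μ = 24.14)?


ρ = 7.65/24.14 = 0.3169
P_n = (1−ρ)·ρ^n = (1 − 0.3169)·0.3169^1 = 0.6831·0.316901 = 0.216475

Final: 0.216475


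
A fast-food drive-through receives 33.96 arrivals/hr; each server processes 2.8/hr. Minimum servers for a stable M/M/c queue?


Stability requires cμ > λ ⇔ c > λ/μ.
λ/μ = 33.96/2.8 = 12.1286
Minimum integer c = ⌊12.1286⌋ + 1 = 13
Check: 13·2.8 = 36.40 > 33.96, while 12·2.8 = 33.60 ≤ 33.96

Final: 13 servers


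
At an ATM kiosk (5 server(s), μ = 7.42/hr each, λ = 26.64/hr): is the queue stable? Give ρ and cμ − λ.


Total capacity cμ = 5·7.42 = 37.10/hr
ρ = λ/(cμ) = 26.64/37.10 = 0.7181
Stable ⇔ ρ < 1: YES
Spare capacity = cμ − λ = 37.10 − 26.64 = 10.46/hr

Final: ρ = 0.7181; stable; margin = 10.46/hr


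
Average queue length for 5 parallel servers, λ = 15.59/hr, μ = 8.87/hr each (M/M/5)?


a = λ/μ = 1.7576; ρ = a/5 = 0.3515
P₀ = 0.171812
Lq = P₀·a^c·ρ / (c!·(1−ρ)²) = 0.171812·16.77307·0.3515/(120·0.42052)
= 0.02007

Final: 0.02007


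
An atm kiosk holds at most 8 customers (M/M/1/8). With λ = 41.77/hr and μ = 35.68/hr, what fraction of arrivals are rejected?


ρ = λ/μ = 41.77/35.68 = 1.1707
P_K = (1−ρ)ρ^K/(1−ρ^(K+1)) = (-0.1707·3.527906)/(1 − 4.130063)
= -0.602157/-3.130063 = 0.192378

Final: 0.192378


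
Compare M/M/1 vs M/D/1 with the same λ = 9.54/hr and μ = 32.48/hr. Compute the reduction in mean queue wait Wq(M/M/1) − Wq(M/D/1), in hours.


ρ = 9.54/32.48 = 0.2937
Wq(M/M/1) = ρ/(μ−λ) = 0.2937/22.94 = 0.01280 hr
Wq(M/D/1) = ρ/(2(μ−λ)) = 0.006402 hr
Savings = 0.01280 − 0.006402 = 0.006402 hr

Final: 0.006402 hr


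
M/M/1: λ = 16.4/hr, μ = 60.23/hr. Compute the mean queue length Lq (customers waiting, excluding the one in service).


ρ = 16.4/60.23 = 0.2723
Lq = ρ²/(1−ρ) = 0.07414/0.7277 = 0.1019

Final: 0.1019


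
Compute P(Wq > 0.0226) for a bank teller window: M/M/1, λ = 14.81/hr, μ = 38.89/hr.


ρ = 14.81/38.89 = 0.3808
P(Wq > t) = ρ·e^{−(μ−λ)t} = 0.3808·e^{−0.5442}
= 0.3808·0.580301 = 0.220989

Final: 0.220989


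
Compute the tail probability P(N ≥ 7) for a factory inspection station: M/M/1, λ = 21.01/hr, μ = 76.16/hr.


ρ = 21.01/76.16 = 0.2759
P(N ≥ n) = ρ^n = 0.2759^7 = 0.0001216

Final: 0.0001216


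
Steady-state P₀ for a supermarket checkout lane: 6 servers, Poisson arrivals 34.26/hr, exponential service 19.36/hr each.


a = λ/μ = 34.26/19.36 = 1.7696; ρ = a/c = 0.2949
Σ_{k=0}^{5} a^k/k! (terms k=0..5) = 1.00000 + 1.76963 + 1.56579 + 0.92362 + 0.40862 + 0.14462 = 5.81228
Tail: a^6/(6!(1−ρ)) = 30.71086/(720·0.7051) = 0.06050
P₀ = 1/(5.81228 + 0.06050) = 1/5.87278 = 0.170277

Final: 0.170277


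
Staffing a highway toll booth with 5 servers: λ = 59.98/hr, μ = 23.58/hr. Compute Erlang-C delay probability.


a = λ/μ = 2.5437; ρ = a/5 = 0.5087
P₀ = 0.076495 (from M/M/c formula)
C(c,a) = [a^c/(c!(1−ρ))]·P₀ = [106.49110/(120·0.4913)]·0.076495
= 1.80641·0.076495 = 0.138182

Final: 0.138182


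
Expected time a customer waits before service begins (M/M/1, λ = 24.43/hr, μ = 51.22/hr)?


ρ = 24.43/51.22 = 0.4770
Wq = ρ/(μ−λ) = 0.4770/(51.22 − 24.43) = 0.4770/26.79 = 0.01780 hr

Final: 0.01780 hr


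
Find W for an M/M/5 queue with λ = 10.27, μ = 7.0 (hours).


a = 1.4671; ρ = 0.2934; P₀ = 0.230258
Lq = P₀·a^c·ρ/(c!(1−ρ)²) = 0.007666
Wq = Lq/λ = 0.007666/10.27 = 0.0007465 hr
W = Wq + 1/μ = 0.0007465 + 0.14286 = 0.14360 hr

Final: 0.14360 hr


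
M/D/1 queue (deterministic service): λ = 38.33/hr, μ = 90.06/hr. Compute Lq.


ρ = 38.33/90.06 = 0.4256
M/D/1: Lq = ρ²/(2(1−ρ)) = 0.1811/(2·0.5744) = 0.15768

Final: 0.15768


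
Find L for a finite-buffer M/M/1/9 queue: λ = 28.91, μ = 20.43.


ρ = 28.91/20.43 = 1.4151
L = ρ[1 − (K+1)ρ^K + Kρ^(K+1)] / [(1−ρ)(1−ρ^(K+1))]
Numerator: 1.4151·(1 − 10·22.751892 + 9·32.195654) = 89.492173
Denominator: (-0.4151)·(-31.195654) = 12.948563
L = 89.492173/12.948563 = 6.9114

Final: 6.9114


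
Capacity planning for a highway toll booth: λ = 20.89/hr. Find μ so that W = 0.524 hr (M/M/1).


W = 1/(μ−λ) ⇒ μ − λ = 1/W = 1/0.524 = 1.9084
μ = λ + 1/W = 20.89 + 1.9084 = 22.7984 per hr

Final: 22.7984 /hr


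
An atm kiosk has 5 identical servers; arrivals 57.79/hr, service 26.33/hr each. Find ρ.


ρ = λ/(cμ) = 57.79/(5·26.33) = 57.79/131.65 = 0.4390

Final: 0.4390


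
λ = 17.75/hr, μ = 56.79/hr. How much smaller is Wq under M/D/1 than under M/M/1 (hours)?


ρ = 17.75/56.79 = 0.3126
Wq(M/M/1) = ρ/(μ−λ) = 0.3126/39.04 = 0.008006 hr
Wq(M/D/1) = ρ/(2(μ−λ)) = 0.004003 hr
Savings = 0.008006 − 0.004003 = 0.004003 hr

Final: 0.004003 hr


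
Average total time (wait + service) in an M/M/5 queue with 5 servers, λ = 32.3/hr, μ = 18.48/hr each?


a = 1.7478; ρ = 0.3496; P₀ = 0.173519
Lq = P₀·a^c·ρ/(c!(1−ρ)²) = 0.01949
Wq = Lq/λ = 0.01949/32.3 = 0.0006034 hr
W = Wq + 1/μ = 0.0006034 + 0.05411 = 0.05472 hr

Final: 0.05472 hr


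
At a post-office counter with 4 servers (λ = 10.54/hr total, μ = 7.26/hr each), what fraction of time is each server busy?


ρ = λ/(cμ) = 10.54/(4·7.26) = 10.54/29.04 = 0.3629

Final: 0.3629


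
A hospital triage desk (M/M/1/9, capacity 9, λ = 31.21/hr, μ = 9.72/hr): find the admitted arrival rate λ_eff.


ρ = 3.2109; P_K = (1−ρ)ρ^9/(1−ρ^10) = 0.688567
λ_eff = λ(1 − P_K) = 31.21·(1 − 0.688567) = 31.21·0.311433 = 9.7198 /hr

Final: 9.7198 /hr


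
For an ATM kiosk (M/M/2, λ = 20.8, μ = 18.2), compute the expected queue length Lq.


a = λ/μ = 1.1429; ρ = a/2 = 0.5714
P₀ = 0.272727
Lq = P₀·a^c·ρ / (c!·(1−ρ)²) = 0.272727·1.30612·0.5714/(2·0.18367)
= 0.55411

Final: 0.55411


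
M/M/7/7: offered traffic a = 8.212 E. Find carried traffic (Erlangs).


B(7,8.212) = 0.319996 (Erlang-B)
Carried load = a(1 − B) = 8.212·(1 − 0.319996) = 8.212·0.680004 = 5.5842 E

Final: 5.5842 Erlangs


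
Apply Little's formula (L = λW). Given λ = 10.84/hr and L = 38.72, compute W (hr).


W = L/λ = 38.72/10.84 = 3.5720 hr

Final: 3.5720 hr


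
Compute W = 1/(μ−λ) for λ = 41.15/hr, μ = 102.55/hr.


W = 1/(μ−λ) = 1/(102.55 − 41.15) = 1/61.40 = 0.01629 hr

Final: 0.01629 hr


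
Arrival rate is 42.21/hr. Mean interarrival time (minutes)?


Mean interarrival time = 1/λ = 1/42.21 hour = 0.02369 hour
In minutes: 0.02369 × 60 = 1.4215 min

Final: 1.4215 min


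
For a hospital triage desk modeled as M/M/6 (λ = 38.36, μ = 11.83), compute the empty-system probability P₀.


a = λ/μ = 38.36/11.83 = 3.2426; ρ = a/c = 0.5404
Σ_{k=0}^{5} a^k/k! (terms k=0..5) = 1.00000 + 3.24260 + 5.25724 + 5.68238 + 4.60643 + 2.98736 = 22.77601
Tail: a^6/(6!(1−ρ)) = 1162.42013/(720·0.4596) = 3.51304
P₀ = 1/(22.77601 + 3.51304) = 1/26.28905 = 0.038039

Final: 0.038039


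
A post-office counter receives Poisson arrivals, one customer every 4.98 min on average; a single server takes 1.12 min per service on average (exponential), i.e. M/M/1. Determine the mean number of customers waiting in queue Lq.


λ = 60/4.98 = 12.0482 /hr
μ = 60/1.12 = 53.5714 /hr
ρ = λ/μ = 12.0482/53.5714 = 0.2249
Lq = ρ²/(1−ρ) = 0.05058/0.7751 = 0.06526

Final: 0.06526


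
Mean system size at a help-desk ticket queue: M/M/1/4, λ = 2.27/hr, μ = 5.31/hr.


ρ = 2.27/5.31 = 0.4275
L = ρ[1 − (K+1)ρ^K + Kρ^(K+1)] / [(1−ρ)(1−ρ^(K+1))]
Numerator: 0.4275·(1 − 5·0.033398 + 4·0.014278) = 0.380522
Denominator: (0.5725)·(0.985722) = 0.564331
L = 0.380522/0.564331 = 0.6743

Final: 0.6743


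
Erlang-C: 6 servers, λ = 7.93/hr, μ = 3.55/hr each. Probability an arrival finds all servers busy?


a = λ/μ = 2.2338; ρ = a/6 = 0.3723
P₀ = 0.106811 (from M/M/c formula)
C(c,a) = [a^c/(c!(1−ρ))]·P₀ = [124.24216/(720·0.6277)]·0.106811
= 0.27491·0.106811 = 0.029363

Final: 0.029363


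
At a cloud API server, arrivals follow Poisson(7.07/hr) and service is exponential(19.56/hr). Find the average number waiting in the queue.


ρ = 7.07/19.56 = 0.3615
Lq = ρ²/(1−ρ) = 0.1306/0.6385 = 0.2046

Final: 0.2046


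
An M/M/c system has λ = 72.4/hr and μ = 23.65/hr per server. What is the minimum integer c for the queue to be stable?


Stability requires cμ > λ ⇔ c > λ/μ.
λ/μ = 72.4/23.65 = 3.0613
Minimum integer c = ⌊3.0613⌋ + 1 = 4
Check: 4·23.65 = 94.60 > 72.4, while 3·23.65 = 70.95 ≤ 72.4

Final: 4 servers


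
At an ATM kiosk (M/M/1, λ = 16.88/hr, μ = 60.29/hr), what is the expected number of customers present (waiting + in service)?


ρ = λ/μ = 16.88/60.29 = 0.2800
L = ρ/(1−ρ) = 0.2800/(1 − 0.2800) = 0.2800/0.7200 = 0.3889

Final: 0.3889
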